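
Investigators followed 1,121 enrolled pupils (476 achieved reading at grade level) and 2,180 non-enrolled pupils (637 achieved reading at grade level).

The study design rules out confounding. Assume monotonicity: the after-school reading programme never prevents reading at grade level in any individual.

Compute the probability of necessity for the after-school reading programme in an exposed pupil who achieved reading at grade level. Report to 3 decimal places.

PN ≈ 0.312

p₁ = P(outcome | exposed) = 476/1121 = 0.42462
p₀ = P(outcome | unexposed) = 637/2180 = 0.2922
Under exogeneity and monotonicity, PN = (p₁ − p₀) / p₁.
PN = (0.42462 − 0.2922) / 0.42462 = 0.13242 / 0.42462 ≈ 0.3119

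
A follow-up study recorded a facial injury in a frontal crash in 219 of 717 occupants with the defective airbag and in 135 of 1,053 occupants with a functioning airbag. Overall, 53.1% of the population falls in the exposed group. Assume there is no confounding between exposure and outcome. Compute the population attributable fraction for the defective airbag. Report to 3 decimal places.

p₁ = P(outcome | exposed) = 219/717 = 0.30544
p₀ = P(outcome | unexposed) = 135/1053 = 0.12821
Overall risk P(Y=1) = π·p₁ + (1−π)·p₀ = 0.531×0.30544 + 0.469×0.12821 = 0.22232.
Under exogeneity, PAF = [P(Y=1) − p₀] / P(Y=1).
PAF = (0.22232 − 0.12821) / 0.22232 ≈ 0.4233

PAF ≈ 0.423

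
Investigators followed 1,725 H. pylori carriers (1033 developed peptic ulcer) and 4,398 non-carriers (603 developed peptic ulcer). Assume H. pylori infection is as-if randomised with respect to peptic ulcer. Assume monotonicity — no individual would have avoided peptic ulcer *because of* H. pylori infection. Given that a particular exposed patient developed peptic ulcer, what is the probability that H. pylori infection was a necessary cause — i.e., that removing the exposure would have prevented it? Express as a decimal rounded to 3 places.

p₁ = P(outcome | exposed) = 1033/1725 = 0.59884
p₀ = P(outcome | unexposed) = 603/4398 = 0.13711
Under exogeneity and monotonicity, PN = (p₁ − p₀) / p₁.
PN = (0.59884 − 0.13711) / 0.59884 = 0.46173 / 0.59884 ≈ 0.7710

PN ≈ 0.771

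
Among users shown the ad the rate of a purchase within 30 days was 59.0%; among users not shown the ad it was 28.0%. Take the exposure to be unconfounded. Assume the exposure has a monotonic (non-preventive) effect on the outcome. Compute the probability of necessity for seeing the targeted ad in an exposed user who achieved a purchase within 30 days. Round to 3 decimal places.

p₁ = 0.59, p₀ = 0.28.
Under exogeneity and monotonicity, PN = (p₁ − p₀) / p₁.
PN = (0.59 − 0.28) / 0.59 = 0.31 / 0.59 ≈ 0.5254

PN ≈ 0.525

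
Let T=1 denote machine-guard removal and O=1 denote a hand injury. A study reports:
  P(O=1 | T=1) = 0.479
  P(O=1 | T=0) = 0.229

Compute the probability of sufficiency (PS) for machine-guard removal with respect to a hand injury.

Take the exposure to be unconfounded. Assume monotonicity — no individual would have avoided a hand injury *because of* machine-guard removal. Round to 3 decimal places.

PS ≈ 0.324

Let p₁ = 0.479, p₀ = 0.229.
Under exogeneity and monotonicity, PS = (p₁ − p₀) / (1 − p₀).
PS = (0.479 − 0.229) / (1 − 0.229) = 0.25 / 0.771 ≈ 0.3243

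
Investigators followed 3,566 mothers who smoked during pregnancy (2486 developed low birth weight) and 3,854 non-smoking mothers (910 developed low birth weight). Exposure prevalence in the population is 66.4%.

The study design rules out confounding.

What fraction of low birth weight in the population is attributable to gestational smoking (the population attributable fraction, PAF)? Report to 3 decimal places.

PAF ≈ 0.565

p₁ = P(outcome | exposed) = 2486/3566 = 0.69714
p₀ = P(outcome | unexposed) = 910/3854 = 0.23612
Overall risk P(Y=1) = π·p₁ + (1−π)·p₀ = 0.664×0.69714 + 0.336×0.23612 = 0.54224.
Under exogeneity, PAF = [P(Y=1) − p₀] / P(Y=1).
PAF = (0.54224 − 0.23612) / 0.54224 ≈ 0.5645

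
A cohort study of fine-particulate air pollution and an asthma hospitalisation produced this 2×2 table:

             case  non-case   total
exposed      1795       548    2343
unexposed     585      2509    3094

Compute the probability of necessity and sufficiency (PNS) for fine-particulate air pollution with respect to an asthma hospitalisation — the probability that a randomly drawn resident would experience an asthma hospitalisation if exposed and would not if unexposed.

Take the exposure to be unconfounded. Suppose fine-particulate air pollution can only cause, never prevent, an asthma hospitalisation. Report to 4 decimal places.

p₁ = P(outcome | exposed) = 1795/2343 = 0.76611
p₀ = P(outcome | unexposed) = 585/3094 = 0.18908
Under exogeneity and monotonicity, PNS = p₁ − p₀.
PNS = 0.76611 − 0.18908 = 0.57704

PNS ≈ 0.5770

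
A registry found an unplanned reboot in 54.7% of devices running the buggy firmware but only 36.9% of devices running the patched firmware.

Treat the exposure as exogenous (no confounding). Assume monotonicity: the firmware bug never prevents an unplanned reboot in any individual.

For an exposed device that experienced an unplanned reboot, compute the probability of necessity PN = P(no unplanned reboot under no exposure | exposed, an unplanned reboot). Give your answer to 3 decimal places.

p₁ = 0.547, p₀ = 0.369.
Under exogeneity and monotonicity, PN = (p₁ − p₀) / p₁.
PN = (0.547 − 0.369) / 0.547 = 0.178 / 0.547 ≈ 0.3254

PN ≈ 0.325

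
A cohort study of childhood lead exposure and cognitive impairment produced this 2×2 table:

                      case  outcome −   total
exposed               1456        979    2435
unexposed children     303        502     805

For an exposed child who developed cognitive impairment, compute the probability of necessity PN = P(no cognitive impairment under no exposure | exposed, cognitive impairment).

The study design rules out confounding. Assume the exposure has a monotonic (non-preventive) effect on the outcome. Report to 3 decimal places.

PN ≈ 0.371

p₁ = P(outcome | exposed) = 1456/2435 = 0.59795
p₀ = P(outcome | unexposed) = 303/805 = 0.3764
Under exogeneity and monotonicity, PN = (p₁ − p₀)/p₁.
PN = (0.59795 − 0.3764) / 0.59795 ≈ 0.3705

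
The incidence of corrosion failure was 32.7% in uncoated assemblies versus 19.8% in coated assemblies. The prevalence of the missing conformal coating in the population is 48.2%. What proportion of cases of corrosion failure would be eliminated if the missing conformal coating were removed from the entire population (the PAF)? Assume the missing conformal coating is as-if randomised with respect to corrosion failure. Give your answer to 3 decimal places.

PAF ≈ 0.239

p₁ = 0.327, p₀ = 0.198.
Overall risk P(Y=1) = π·p₁ + (1−π)·p₀ = 0.482×0.327 + 0.518×0.198 = 0.26018.
Under exogeneity, PAF = [P(Y=1) − p₀] / P(Y=1).
PAF = (0.26018 − 0.198) / 0.26018 ≈ 0.2390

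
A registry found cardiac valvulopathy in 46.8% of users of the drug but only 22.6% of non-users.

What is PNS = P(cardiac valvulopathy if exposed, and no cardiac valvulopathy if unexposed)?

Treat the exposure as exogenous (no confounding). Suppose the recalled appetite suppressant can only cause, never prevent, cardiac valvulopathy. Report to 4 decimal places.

p₁ = 0.468, p₀ = 0.226.
Under exogeneity and monotonicity, PNS = p₁ − p₀.
PNS = 0.468 − 0.226 = 0.242

PNS ≈ 0.2420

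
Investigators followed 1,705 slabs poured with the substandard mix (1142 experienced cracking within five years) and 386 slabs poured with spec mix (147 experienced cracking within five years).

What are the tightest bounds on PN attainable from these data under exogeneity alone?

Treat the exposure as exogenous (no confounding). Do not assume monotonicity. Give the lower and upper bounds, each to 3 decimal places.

p₁ = P(outcome | exposed) = 1142/1705 = 0.66979
p₀ = P(outcome | unexposed) = 147/386 = 0.38083
Under exogeneity alone the bounds on PN are max{0,(p₁−p₀)/p₁} ≤ PN ≤ min{1,(1−p₀)/p₁}.
  lower = (p₁ − p₀)/p₁ = 0.28897 / 0.66979 ≈ 0.4314
  upper = min{1, (1 − p₀)/p₁} = 0.61917 / 0.66979 ≈ 0.9244

0.431 ≤ PN ≤ 0.924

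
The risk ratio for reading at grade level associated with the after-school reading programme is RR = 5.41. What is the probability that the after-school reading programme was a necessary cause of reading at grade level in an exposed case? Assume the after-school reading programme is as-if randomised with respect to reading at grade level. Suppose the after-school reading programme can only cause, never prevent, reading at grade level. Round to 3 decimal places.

Under exogeneity and monotonicity, PN = (RR − 1) / RR = 1 − 1/RR.
PN = (5.41 − 1) / 5.41 = 4.41 / 5.41 ≈ 0.8152

PN ≈ 0.815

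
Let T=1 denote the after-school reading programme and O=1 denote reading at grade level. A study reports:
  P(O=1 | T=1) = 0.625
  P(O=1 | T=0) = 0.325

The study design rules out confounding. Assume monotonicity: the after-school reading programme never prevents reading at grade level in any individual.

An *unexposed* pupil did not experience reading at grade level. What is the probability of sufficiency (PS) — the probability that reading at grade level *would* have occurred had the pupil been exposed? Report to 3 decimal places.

Let p₁ = 0.625, p₀ = 0.325.
Under exogeneity and monotonicity, PS = (p₁ − p₀) / (1 − p₀).
PS = (0.625 − 0.325) / (1 − 0.325) = 0.3 / 0.675 ≈ 0.4444

PS ≈ 0.444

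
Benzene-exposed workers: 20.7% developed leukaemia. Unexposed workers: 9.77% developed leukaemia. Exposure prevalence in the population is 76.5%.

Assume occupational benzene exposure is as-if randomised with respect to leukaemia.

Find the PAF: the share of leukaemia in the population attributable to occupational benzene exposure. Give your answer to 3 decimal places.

p₁ = 0.207, p₀ = 0.0977.
Overall risk P(Y=1) = π·p₁ + (1−π)·p₀ = 0.765×0.207 + 0.235×0.0977 = 0.18131.
Under exogeneity, PAF = [P(Y=1) − p₀] / P(Y=1).
PAF = (0.18131 − 0.0977) / 0.18131 ≈ 0.4612

PAF ≈ 0.461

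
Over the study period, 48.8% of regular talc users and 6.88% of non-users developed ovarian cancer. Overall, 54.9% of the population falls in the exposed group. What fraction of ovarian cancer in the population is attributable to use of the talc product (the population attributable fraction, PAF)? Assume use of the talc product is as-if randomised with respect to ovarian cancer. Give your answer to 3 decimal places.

PAF ≈ 0.770

p₁ = 0.488, p₀ = 0.0688.
Overall risk P(Y=1) = π·p₁ + (1−π)·p₀ = 0.549×0.488 + 0.451×0.0688 = 0.29894.
Under exogeneity, PAF = [P(Y=1) − p₀] / P(Y=1).
PAF = (0.29894 − 0.0688) / 0.29894 ≈ 0.7699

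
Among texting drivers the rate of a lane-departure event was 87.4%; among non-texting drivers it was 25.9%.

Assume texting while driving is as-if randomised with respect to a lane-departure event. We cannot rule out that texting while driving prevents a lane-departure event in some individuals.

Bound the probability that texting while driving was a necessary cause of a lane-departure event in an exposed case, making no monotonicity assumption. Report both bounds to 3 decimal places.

p₁ = 0.874, p₀ = 0.259.
Under exogeneity alone the bounds on PN are max{0,(p₁−p₀)/p₁} ≤ PN ≤ min{1,(1−p₀)/p₁}.
  lower = (p₁ − p₀)/p₁ = 0.615 / 0.874 ≈ 0.7037
  upper = min{1, (1 − p₀)/p₁} = 0.741 / 0.874 ≈ 0.8478

0.704 ≤ PN ≤ 0.848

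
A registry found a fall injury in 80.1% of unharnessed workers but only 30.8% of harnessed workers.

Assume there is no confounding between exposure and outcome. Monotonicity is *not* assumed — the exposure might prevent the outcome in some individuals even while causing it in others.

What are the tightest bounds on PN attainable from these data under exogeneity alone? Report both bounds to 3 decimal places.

p₁ = 0.801, p₀ = 0.308.
Under exogeneity alone the bounds on PN are max{0,(p₁−p₀)/p₁} ≤ PN ≤ min{1,(1−p₀)/p₁}.
  lower = (p₁ − p₀)/p₁ = 0.493 / 0.801 ≈ 0.6155
  upper = min{1, (1 − p₀)/p₁} = 0.692 / 0.801 ≈ 0.8639

0.615 ≤ PN ≤ 0.864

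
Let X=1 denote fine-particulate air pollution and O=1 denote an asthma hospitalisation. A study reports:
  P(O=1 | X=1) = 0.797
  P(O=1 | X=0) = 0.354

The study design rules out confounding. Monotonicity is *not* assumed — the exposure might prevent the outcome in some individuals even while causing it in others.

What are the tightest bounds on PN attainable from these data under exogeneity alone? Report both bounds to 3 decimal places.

Let p₁ = 0.797, p₀ = 0.354.
Under exogeneity alone the bounds on PN are max{0,(p₁−p₀)/p₁} ≤ PN ≤ min{1,(1−p₀)/p₁}.
  lower = (p₁ − p₀)/p₁ = 0.443 / 0.797 ≈ 0.5558
  upper = min{1, (1 − p₀)/p₁} = 0.646 / 0.797 ≈ 0.8105

0.556 ≤ PN ≤ 0.811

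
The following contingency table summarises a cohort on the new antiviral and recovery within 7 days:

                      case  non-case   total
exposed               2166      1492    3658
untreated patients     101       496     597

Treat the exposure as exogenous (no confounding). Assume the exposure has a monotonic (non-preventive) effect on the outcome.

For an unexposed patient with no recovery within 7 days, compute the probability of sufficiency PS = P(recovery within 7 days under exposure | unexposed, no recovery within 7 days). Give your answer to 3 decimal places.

PS ≈ 0.509

p₁ = P(outcome | exposed) = 2166/3658 = 0.59213
p₀ = P(outcome | unexposed) = 101/597 = 0.16918
Under exogeneity and monotonicity, PS = (p₁ − p₀)/(1 − p₀).
PS = (0.59213 − 0.16918) / 0.83082 ≈ 0.5091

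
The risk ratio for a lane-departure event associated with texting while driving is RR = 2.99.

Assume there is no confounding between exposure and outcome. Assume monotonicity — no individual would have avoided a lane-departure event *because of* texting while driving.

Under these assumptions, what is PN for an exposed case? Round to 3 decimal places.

PN ≈ 0.666

Under exogeneity and monotonicity, PN = (RR − 1) / RR = 1 − 1/RR.
PN = (2.99 − 1) / 2.99 = 1.99 / 2.99 ≈ 0.6656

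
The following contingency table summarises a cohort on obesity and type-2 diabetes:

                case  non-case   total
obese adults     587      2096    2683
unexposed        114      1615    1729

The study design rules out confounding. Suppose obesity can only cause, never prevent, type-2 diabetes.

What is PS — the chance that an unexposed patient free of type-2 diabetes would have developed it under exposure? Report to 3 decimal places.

p₁ = P(outcome | exposed) = 587/2683 = 0.21878
p₀ = P(outcome | unexposed) = 114/1729 = 0.065934
Under exogeneity and monotonicity, PS = (p₁ − p₀)/(1 − p₀).
PS = (0.21878 − 0.065934) / 0.93407 ≈ 0.1636

PS ≈ 0.164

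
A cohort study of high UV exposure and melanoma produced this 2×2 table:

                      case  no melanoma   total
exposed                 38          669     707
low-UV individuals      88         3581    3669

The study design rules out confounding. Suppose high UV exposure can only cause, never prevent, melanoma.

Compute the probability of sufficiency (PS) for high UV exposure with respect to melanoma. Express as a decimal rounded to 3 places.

p₁ = P(outcome | exposed) = 38/707 = 0.053748
p₀ = P(outcome | unexposed) = 88/3669 = 0.023985
Under exogeneity and monotonicity, PS = (p₁ − p₀) / (1 − p₀).
PS = (0.053748 − 0.023985) / (1 − 0.023985) = 0.029763 / 0.97602 ≈ 0.0305

PS ≈ 0.030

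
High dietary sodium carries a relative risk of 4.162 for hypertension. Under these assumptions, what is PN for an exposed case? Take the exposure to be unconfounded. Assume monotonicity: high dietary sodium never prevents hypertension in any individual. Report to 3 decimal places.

Under exogeneity and monotonicity, PN = (RR − 1) / RR = 1 − 1/RR.
PN = (4.162 − 1) / 4.162 = 3.162 / 4.162 ≈ 0.7597

PN ≈ 0.760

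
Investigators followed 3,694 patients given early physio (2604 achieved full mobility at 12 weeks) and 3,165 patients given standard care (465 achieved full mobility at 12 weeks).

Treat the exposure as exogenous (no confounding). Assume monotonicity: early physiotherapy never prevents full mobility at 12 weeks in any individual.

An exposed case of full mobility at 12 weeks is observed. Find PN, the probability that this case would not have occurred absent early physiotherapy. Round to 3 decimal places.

p₁ = P(outcome | exposed) = 2604/3694 = 0.70493
p₀ = P(outcome | unexposed) = 465/3165 = 0.14692
Under exogeneity and monotonicity, PN = (p₁ − p₀) / p₁.
PN = (0.70493 − 0.14692) / 0.70493 = 0.55801 / 0.70493 ≈ 0.7916

PN ≈ 0.792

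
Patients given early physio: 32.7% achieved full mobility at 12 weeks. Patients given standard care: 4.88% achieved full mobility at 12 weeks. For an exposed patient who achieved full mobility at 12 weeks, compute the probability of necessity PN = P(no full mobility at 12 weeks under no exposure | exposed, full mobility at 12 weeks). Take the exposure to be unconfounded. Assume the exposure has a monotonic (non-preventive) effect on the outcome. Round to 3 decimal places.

PN ≈ 0.851

p₁ = 0.327, p₀ = 0.0488.
Under exogeneity and monotonicity, PN = (p₁ − p₀) / p₁.
PN = (0.327 − 0.0488) / 0.327 = 0.2782 / 0.327 ≈ 0.8508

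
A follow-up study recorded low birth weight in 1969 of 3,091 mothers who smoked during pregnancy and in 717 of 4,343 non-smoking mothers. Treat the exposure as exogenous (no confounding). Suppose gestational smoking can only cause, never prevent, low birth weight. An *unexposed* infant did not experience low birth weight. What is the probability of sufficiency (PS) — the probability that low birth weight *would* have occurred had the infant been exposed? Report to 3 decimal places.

p₁ = P(outcome | exposed) = 1969/3091 = 0.63701
p₀ = P(outcome | unexposed) = 717/4343 = 0.16509
Under exogeneity and monotonicity, PS = (p₁ − p₀) / (1 − p₀).
PS = (0.63701 − 0.16509) / (1 − 0.16509) = 0.47192 / 0.83491 ≈ 0.5652

PS ≈ 0.565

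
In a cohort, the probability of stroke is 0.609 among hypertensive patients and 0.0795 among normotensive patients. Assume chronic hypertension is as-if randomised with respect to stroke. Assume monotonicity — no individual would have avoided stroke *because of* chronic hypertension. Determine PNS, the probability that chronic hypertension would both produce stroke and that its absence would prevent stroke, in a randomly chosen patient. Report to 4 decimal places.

PNS ≈ 0.5295

Let p₁ = 0.609, p₀ = 0.0795.
Under exogeneity and monotonicity, PNS = p₁ − p₀.
PNS = 0.609 − 0.0795 = 0.5295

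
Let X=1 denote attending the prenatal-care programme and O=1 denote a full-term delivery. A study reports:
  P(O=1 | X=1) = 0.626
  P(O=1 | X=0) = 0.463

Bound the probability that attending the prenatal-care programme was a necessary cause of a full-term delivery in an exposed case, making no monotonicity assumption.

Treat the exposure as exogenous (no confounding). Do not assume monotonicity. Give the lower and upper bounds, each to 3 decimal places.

Let p₁ = 0.626, p₀ = 0.463.
Under exogeneity alone the bounds on PN are max{0,(p₁−p₀)/p₁} ≤ PN ≤ min{1,(1−p₀)/p₁}.
  lower = (p₁ − p₀)/p₁ = 0.163 / 0.626 ≈ 0.2604
  upper = min{1, (1 − p₀)/p₁} = 0.537 / 0.626 ≈ 0.8578

0.260 ≤ PN ≤ 0.858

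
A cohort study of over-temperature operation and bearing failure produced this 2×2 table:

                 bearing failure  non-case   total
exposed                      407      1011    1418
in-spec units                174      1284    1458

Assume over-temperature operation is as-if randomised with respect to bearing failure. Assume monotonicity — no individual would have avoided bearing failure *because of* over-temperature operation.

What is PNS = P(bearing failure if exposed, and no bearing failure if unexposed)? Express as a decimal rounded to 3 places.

p₁ = P(outcome | exposed) = 407/1418 = 0.28702
p₀ = P(outcome | unexposed) = 174/1458 = 0.11934
Under exogeneity and monotonicity, PNS = p₁ − p₀.
PNS = 0.28702 − 0.11934 = 0.16768

PNS ≈ 0.168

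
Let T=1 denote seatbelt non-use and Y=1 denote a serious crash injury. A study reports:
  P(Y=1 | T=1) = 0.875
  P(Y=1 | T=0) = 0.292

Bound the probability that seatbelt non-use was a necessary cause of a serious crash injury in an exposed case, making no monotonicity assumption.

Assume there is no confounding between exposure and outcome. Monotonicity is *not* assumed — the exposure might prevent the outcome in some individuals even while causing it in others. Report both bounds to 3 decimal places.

0.666 ≤ PN ≤ 0.809

Let p₁ = 0.875, p₀ = 0.292.
Under exogeneity alone the bounds on PN are max{0,(p₁−p₀)/p₁} ≤ PN ≤ min{1,(1−p₀)/p₁}.
  lower = (p₁ − p₀)/p₁ = 0.583 / 0.875 ≈ 0.6663
  upper = min{1, (1 − p₀)/p₁} = 0.708 / 0.875 ≈ 0.8091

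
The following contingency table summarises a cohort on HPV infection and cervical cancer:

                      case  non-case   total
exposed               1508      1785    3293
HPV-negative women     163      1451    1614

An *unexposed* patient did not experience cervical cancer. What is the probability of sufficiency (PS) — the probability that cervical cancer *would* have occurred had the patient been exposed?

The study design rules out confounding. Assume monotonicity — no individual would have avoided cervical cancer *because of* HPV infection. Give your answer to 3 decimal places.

PS ≈ 0.397

p₁ = P(outcome | exposed) = 1508/3293 = 0.45794
p₀ = P(outcome | unexposed) = 163/1614 = 0.10099
Under exogeneity and monotonicity, PS = (p₁ − p₀) / (1 − p₀).
PS = (0.45794 − 0.10099) / (1 − 0.10099) = 0.35695 / 0.89901 ≈ 0.3970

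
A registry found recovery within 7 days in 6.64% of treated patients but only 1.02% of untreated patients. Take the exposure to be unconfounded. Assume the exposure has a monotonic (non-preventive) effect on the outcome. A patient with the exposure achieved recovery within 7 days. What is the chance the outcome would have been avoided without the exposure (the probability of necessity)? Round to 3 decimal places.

PN ≈ 0.846

p₁ = 0.0664, p₀ = 0.0102.
Under exogeneity and monotonicity, PN = (p₁ − p₀) / p₁.
PN = (0.0664 − 0.0102) / 0.0664 = 0.0562 / 0.0664 ≈ 0.8464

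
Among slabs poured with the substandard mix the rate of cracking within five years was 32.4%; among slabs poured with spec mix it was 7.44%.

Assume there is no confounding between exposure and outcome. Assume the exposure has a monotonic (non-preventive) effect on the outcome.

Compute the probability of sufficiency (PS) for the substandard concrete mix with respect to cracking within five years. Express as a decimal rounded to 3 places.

PS ≈ 0.270

p₁ = 0.324, p₀ = 0.0744.
Under exogeneity and monotonicity, PS = (p₁ − p₀) / (1 − p₀).
PS = (0.324 − 0.0744) / (1 − 0.0744) = 0.2496 / 0.9256 ≈ 0.2697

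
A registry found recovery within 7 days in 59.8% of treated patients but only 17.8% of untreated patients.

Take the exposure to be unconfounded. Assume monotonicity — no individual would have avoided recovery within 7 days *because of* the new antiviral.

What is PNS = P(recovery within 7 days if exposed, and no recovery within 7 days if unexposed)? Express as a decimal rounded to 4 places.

p₁ = 0.598, p₀ = 0.178.
Under exogeneity and monotonicity, PNS = p₁ − p₀.
PNS = 0.598 − 0.178 = 0.42

PNS ≈ 0.4200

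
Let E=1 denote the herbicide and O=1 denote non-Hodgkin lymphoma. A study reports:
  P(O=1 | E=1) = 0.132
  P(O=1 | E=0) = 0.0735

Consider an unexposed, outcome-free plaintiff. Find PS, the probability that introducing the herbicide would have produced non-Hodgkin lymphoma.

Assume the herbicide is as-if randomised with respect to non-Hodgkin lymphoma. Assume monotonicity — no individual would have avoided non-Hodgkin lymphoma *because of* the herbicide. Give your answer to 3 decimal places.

Let p₁ = 0.132, p₀ = 0.0735.
Under exogeneity and monotonicity, PS = (p₁ − p₀) / (1 − p₀).
PS = (0.132 − 0.0735) / (1 − 0.0735) = 0.0585 / 0.9265 ≈ 0.0631

PS ≈ 0.063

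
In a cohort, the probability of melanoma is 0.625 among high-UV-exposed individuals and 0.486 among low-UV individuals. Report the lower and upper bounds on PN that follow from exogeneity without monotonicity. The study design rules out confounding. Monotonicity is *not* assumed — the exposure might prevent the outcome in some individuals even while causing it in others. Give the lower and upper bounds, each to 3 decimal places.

Let p₁ = 0.625, p₀ = 0.486.
Under exogeneity alone the bounds on PN are max{0,(p₁−p₀)/p₁} ≤ PN ≤ min{1,(1−p₀)/p₁}.
  lower = (p₁ − p₀)/p₁ = 0.139 / 0.625 ≈ 0.2224
  upper = min{1, (1 − p₀)/p₁} = 0.514 / 0.625 ≈ 0.8224

0.222 ≤ PN ≤ 0.822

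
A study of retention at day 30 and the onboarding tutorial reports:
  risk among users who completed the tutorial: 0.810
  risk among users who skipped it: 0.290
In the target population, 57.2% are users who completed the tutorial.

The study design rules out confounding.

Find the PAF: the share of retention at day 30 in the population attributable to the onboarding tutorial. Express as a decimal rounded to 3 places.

PAF ≈ 0.506

Let p₁ = 0.81, p₀ = 0.29.
Overall risk P(Y=1) = π·p₁ + (1−π)·p₀ = 0.572×0.81 + 0.428×0.29 = 0.58744.
Under exogeneity, PAF = [P(Y=1) − p₀] / P(Y=1).
PAF = (0.58744 − 0.29) / 0.58744 ≈ 0.5063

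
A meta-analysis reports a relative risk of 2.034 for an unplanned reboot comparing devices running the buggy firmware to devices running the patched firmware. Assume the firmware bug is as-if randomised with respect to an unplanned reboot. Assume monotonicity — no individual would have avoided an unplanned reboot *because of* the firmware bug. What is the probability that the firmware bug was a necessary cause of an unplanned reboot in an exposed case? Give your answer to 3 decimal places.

Under exogeneity and monotonicity, PN = (RR − 1) / RR = 1 − 1/RR.
PN = (2.034 − 1) / 2.034 = 1.034 / 2.034 ≈ 0.5084

PN ≈ 0.508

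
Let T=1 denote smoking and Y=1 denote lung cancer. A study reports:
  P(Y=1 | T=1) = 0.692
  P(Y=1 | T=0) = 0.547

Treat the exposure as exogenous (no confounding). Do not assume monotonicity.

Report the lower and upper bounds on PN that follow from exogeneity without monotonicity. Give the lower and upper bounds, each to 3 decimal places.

Let p₁ = 0.692, p₀ = 0.547.
Under exogeneity alone the bounds on PN are max{0,(p₁−p₀)/p₁} ≤ PN ≤ min{1,(1−p₀)/p₁}.
  lower = (p₁ − p₀)/p₁ = 0.145 / 0.692 ≈ 0.2095
  upper = min{1, (1 − p₀)/p₁} = 0.453 / 0.692 ≈ 0.6546

0.210 ≤ PN ≤ 0.655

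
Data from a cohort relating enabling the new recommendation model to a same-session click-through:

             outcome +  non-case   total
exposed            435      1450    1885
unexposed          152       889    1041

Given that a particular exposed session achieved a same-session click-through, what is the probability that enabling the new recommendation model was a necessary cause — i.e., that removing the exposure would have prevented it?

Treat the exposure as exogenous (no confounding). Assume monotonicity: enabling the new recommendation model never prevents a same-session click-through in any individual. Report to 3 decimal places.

p₁ = P(outcome | exposed) = 435/1885 = 0.23077
p₀ = P(outcome | unexposed) = 152/1041 = 0.14601
Under exogeneity and monotonicity, PN = (p₁ − p₀) / p₁.
PN = (0.23077 − 0.14601) / 0.23077 = 0.084756 / 0.23077 ≈ 0.3673

PN ≈ 0.367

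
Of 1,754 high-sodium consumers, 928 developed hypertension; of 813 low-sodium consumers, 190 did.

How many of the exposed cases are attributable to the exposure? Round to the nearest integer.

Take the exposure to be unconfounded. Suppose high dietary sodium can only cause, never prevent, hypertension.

p₁ = P(outcome | exposed) = 928/1754 = 0.52908
p₀ = P(outcome | unexposed) = 190/813 = 0.2337
PN = (p₁ − p₀)/p₁ = (0.52908 − 0.2337) / 0.52908 ≈ 0.55828.
Attributable cases ≈ PN × (exposed cases) = 0.55828 × 928 ≈ 518.09.

about 518 cases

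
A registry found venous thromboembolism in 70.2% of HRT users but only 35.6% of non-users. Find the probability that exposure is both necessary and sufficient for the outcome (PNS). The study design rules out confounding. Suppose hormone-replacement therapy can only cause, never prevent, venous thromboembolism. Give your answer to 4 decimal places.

p₁ = 0.702, p₀ = 0.356.
Under exogeneity and monotonicity, PNS = p₁ − p₀.
PNS = 0.702 − 0.356 = 0.346

PNS ≈ 0.3460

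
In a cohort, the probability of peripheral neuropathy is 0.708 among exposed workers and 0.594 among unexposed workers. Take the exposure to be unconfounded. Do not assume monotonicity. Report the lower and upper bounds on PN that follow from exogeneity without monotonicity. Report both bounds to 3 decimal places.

0.161 ≤ PN ≤ 0.573

Let p₁ = 0.708, p₀ = 0.594.
Under exogeneity alone the bounds on PN are max{0,(p₁−p₀)/p₁} ≤ PN ≤ min{1,(1−p₀)/p₁}.
  lower = (p₁ − p₀)/p₁ = 0.114 / 0.708 ≈ 0.1610
  upper = min{1, (1 − p₀)/p₁} = 0.406 / 0.708 ≈ 0.5734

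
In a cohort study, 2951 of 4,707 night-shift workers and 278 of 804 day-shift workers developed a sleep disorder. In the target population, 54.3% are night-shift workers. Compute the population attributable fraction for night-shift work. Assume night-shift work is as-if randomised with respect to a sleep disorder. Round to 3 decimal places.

p₁ = P(outcome | exposed) = 2951/4707 = 0.62694
p₀ = P(outcome | unexposed) = 278/804 = 0.34577
Overall risk P(Y=1) = π·p₁ + (1−π)·p₀ = 0.543×0.62694 + 0.457×0.34577 = 0.49845.
Under exogeneity, PAF = [P(Y=1) − p₀] / P(Y=1).
PAF = (0.49845 − 0.34577) / 0.49845 ≈ 0.3063

PAF ≈ 0.306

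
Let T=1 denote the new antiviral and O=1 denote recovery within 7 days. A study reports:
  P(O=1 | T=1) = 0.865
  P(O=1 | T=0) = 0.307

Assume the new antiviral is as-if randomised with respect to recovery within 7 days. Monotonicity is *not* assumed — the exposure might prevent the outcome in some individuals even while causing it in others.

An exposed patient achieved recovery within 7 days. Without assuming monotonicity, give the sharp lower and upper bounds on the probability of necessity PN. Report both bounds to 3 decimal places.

Let p₁ = 0.865, p₀ = 0.307.
Under exogeneity alone the bounds on PN are max{0,(p₁−p₀)/p₁} ≤ PN ≤ min{1,(1−p₀)/p₁}.
  lower = (p₁ − p₀)/p₁ = 0.558 / 0.865 ≈ 0.6451
  upper = min{1, (1 − p₀)/p₁} = 0.693 / 0.865 ≈ 0.8012

0.645 ≤ PN ≤ 0.801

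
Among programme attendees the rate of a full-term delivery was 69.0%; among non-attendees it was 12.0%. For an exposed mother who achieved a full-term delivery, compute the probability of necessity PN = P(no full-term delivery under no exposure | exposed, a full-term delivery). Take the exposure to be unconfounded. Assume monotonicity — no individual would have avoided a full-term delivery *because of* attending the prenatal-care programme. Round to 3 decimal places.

PN ≈ 0.826

p₁ = 0.69, p₀ = 0.12.
Under exogeneity and monotonicity, PN = (p₁ − p₀) / p₁.
PN = (0.69 − 0.12) / 0.69 = 0.57 / 0.69 ≈ 0.8261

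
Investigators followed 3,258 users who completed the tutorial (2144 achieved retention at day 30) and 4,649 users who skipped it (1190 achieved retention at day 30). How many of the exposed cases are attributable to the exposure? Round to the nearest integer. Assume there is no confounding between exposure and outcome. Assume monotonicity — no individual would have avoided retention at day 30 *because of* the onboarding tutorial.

p₁ = P(outcome | exposed) = 2144/3258 = 0.65807
p₀ = P(outcome | unexposed) = 1190/4649 = 0.25597
PN = (p₁ − p₀)/p₁ = (0.65807 − 0.25597) / 0.65807 ≈ 0.61103.
Attributable cases ≈ PN × (exposed cases) = 0.61103 × 2144 ≈ 1310.05.

about 1310 cases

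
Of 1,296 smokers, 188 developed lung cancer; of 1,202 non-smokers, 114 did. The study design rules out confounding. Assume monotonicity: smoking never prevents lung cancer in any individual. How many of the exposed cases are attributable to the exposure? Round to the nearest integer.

p₁ = P(outcome | exposed) = 188/1296 = 0.14506
p₀ = P(outcome | unexposed) = 114/1202 = 0.094842
PN = (p₁ − p₀)/p₁ = (0.14506 − 0.094842) / 0.14506 ≈ 0.34620.
Attributable cases ≈ PN × (exposed cases) = 0.34620 × 188 ≈ 65.08.

about 65 cases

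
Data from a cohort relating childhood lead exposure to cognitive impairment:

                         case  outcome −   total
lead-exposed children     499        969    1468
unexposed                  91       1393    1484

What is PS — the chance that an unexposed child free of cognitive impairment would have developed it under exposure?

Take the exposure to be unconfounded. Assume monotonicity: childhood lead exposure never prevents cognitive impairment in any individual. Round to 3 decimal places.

p₁ = P(outcome | exposed) = 499/1468 = 0.33992
p₀ = P(outcome | unexposed) = 91/1484 = 0.061321
Under exogeneity and monotonicity, PS = (p₁ − p₀)/(1 − p₀).
PS = (0.33992 − 0.061321) / 0.93868 ≈ 0.2968

PS ≈ 0.297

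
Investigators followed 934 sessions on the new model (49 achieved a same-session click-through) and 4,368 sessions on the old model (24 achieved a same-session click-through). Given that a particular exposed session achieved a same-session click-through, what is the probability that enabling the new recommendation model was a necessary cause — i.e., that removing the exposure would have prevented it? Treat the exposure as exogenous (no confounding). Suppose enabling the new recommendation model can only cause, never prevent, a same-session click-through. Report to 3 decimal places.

PN ≈ 0.895

p₁ = P(outcome | exposed) = 49/934 = 0.052463
p₀ = P(outcome | unexposed) = 24/4368 = 0.0054945
Under exogeneity and monotonicity, PN = (p₁ − p₀) / p₁.
PN = (0.052463 − 0.0054945) / 0.052463 = 0.046968 / 0.052463 ≈ 0.8953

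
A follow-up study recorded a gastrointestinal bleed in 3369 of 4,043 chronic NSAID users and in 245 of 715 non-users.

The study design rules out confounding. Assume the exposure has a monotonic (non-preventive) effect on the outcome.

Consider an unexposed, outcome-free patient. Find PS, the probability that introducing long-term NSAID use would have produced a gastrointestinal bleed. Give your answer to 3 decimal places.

p₁ = P(outcome | exposed) = 3369/4043 = 0.83329
p₀ = P(outcome | unexposed) = 245/715 = 0.34266
Under exogeneity and monotonicity, PS = (p₁ − p₀) / (1 − p₀).
PS = (0.83329 − 0.34266) / (1 − 0.34266) = 0.49063 / 0.65734 ≈ 0.7464

PS ≈ 0.746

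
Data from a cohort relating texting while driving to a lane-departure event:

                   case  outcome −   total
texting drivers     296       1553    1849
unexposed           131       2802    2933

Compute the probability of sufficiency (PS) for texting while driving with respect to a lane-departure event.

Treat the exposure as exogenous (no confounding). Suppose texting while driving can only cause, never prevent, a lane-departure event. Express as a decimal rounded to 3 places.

p₁ = P(outcome | exposed) = 296/1849 = 0.16009
p₀ = P(outcome | unexposed) = 131/2933 = 0.044664
Under exogeneity and monotonicity, PS = (p₁ − p₀) / (1 − p₀).
PS = (0.16009 − 0.044664) / (1 − 0.044664) = 0.11542 / 0.95534 ≈ 0.1208

PS ≈ 0.121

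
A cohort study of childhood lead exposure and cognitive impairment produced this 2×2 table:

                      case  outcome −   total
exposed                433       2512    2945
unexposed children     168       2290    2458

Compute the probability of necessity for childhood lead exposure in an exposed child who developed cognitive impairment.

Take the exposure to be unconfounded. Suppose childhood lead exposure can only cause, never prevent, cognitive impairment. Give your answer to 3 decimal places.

PN ≈ 0.535

p₁ = P(outcome | exposed) = 433/2945 = 0.14703
p₀ = P(outcome | unexposed) = 168/2458 = 0.068348
Under exogeneity and monotonicity, PN = (p₁ − p₀) / p₁.
PN = (0.14703 − 0.068348) / 0.14703 = 0.078681 / 0.14703 ≈ 0.5351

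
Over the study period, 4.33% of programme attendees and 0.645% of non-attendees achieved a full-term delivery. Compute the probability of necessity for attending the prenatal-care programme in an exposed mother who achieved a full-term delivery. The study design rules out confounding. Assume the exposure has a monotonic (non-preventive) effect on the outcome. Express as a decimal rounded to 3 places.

p₁ = 0.0433, p₀ = 0.00645.
Under exogeneity and monotonicity, PN = (p₁ − p₀) / p₁.
PN = (0.0433 − 0.00645) / 0.0433 = 0.03685 / 0.0433 ≈ 0.8510

PN ≈ 0.851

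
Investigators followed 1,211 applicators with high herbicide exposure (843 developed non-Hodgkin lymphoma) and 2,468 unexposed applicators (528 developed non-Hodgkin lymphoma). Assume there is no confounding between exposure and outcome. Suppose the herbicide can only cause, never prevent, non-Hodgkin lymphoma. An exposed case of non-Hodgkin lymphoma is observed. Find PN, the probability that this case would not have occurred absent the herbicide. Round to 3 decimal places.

p₁ = P(outcome | exposed) = 843/1211 = 0.69612
p₀ = P(outcome | unexposed) = 528/2468 = 0.21394
Under exogeneity and monotonicity, PN = (p₁ − p₀) / p₁.
PN = (0.69612 − 0.21394) / 0.69612 = 0.48218 / 0.69612 ≈ 0.6927

PN ≈ 0.693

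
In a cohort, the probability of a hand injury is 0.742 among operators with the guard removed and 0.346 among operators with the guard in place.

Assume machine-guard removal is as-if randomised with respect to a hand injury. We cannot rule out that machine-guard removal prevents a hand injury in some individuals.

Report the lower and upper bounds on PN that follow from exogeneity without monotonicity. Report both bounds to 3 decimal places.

0.534 ≤ PN ≤ 0.881

Let p₁ = 0.742, p₀ = 0.346.
Under exogeneity alone the bounds on PN are max{0,(p₁−p₀)/p₁} ≤ PN ≤ min{1,(1−p₀)/p₁}.
  lower = (p₁ − p₀)/p₁ = 0.396 / 0.742 ≈ 0.5337
  upper = min{1, (1 − p₀)/p₁} = 0.654 / 0.742 ≈ 0.8814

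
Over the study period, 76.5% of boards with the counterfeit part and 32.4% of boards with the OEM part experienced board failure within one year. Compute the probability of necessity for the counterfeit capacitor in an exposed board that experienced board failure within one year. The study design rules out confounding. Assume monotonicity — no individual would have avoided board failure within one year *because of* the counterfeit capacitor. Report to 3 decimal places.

PN ≈ 0.576

p₁ = 0.765, p₀ = 0.324.
Under exogeneity and monotonicity, PN = (p₁ − p₀) / p₁.
PN = (0.765 − 0.324) / 0.765 = 0.441 / 0.765 ≈ 0.5765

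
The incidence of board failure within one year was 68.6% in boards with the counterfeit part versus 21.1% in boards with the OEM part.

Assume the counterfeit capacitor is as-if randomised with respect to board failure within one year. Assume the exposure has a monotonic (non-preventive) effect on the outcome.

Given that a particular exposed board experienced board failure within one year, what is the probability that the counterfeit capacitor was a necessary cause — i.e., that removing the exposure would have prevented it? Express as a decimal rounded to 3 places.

PN ≈ 0.692

p₁ = 0.686, p₀ = 0.211.
Under exogeneity and monotonicity, PN = (p₁ − p₀) / p₁.
PN = (0.686 − 0.211) / 0.686 = 0.475 / 0.686 ≈ 0.6924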